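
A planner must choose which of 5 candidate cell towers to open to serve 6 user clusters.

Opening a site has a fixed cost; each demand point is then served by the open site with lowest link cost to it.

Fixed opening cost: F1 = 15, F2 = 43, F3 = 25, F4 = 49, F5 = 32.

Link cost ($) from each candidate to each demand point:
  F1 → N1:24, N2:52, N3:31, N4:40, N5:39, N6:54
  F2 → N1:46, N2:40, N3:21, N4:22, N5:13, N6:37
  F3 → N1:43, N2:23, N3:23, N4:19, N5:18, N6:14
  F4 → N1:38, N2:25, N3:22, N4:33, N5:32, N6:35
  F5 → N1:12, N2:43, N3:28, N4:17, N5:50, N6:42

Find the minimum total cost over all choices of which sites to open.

161

Open {F1, F3}: assign each demand point to its cheapest open site.
  N1→F1 24, N2→F3 23, N3→F3 23, N4→F3 19, N5→F3 18, N6→F3 14
  link cost 121, fixed 40 → total 161.
Compare {F3, F5}: link cost 107 + fixed 57 = 164.
Compare {F3}: link cost 140 + fixed 25 = 165.
Compare {F1, F3, F5}: link cost 107 + fixed 72 = 179.
All other subsets cost ≥ 164. Minimum total cost: 161.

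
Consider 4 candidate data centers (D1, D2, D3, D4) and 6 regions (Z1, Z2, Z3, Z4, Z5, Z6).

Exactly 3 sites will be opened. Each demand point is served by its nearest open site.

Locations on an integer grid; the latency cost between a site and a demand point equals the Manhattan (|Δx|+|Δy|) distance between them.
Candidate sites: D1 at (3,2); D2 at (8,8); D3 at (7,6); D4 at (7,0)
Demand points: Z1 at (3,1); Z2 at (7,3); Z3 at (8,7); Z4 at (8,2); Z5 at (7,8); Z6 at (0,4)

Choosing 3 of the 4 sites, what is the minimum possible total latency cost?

Open {D1, D2, D4}.
  Z1→D1 1, Z2→D4 3, Z3→D2 1, Z4→D4 3, Z5→D2 1, Z6→D1 5  ⇒ total 14.
Compare {D1, D2, D3}: total 16.
Compare {D1, D3, D4}: total 16.
No size-3 selection does better; minimum is 14.

14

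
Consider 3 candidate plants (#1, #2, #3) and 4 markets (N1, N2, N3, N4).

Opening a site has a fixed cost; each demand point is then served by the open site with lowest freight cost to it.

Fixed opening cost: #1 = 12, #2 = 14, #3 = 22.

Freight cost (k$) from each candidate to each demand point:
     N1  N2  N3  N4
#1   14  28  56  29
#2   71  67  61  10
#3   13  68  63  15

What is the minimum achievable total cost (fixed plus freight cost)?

134

Open {#1, #2}: assign each demand point to its cheapest open site.
  N1→#1 14, N2→#1 28, N3→#1 56, N4→#2 10
  freight cost 108, fixed 26 → total 134.
Compare {#1}: freight cost 127 + fixed 12 = 139.
Compare {#1, #3}: freight cost 112 + fixed 34 = 146.
Compare {#1, #2, #3}: freight cost 107 + fixed 48 = 155.
All other subsets cost ≥ 139. Minimum total cost: 134.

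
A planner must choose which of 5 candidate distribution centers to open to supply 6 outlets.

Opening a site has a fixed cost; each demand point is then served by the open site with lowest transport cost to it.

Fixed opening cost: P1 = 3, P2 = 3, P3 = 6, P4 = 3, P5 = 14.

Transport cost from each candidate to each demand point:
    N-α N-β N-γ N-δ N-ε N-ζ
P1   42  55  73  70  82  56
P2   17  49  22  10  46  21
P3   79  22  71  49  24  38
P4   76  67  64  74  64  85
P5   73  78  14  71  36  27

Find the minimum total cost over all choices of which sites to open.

Open {P2, P3}: assign each demand point to its cheapest open site.
  N-α→P2 17, N-β→P3 22, N-γ→P2 22, N-δ→P2 10, N-ε→P3 24, N-ζ→P2 21
  transport cost 116, fixed 9 → total 125.
Compare {P1, P2, P3}: transport cost 116 + fixed 12 = 128.
Compare {P2, P3, P4}: transport cost 116 + fixed 12 = 128.
Compare {P2, P3, P5}: transport cost 108 + fixed 23 = 131.
All other subsets cost ≥ 128. Minimum total cost: 125.

125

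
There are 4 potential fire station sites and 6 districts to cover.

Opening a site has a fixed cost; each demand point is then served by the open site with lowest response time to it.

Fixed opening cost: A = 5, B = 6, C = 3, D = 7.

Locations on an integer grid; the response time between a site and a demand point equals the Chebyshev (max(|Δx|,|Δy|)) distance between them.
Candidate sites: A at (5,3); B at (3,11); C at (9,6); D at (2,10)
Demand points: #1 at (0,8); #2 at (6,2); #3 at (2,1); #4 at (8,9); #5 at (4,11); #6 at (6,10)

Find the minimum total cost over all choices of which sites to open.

Open {A, B}: assign each demand point to its cheapest open site.
  #1→B 3, #2→A 1, #3→A 3, #4→B 5, #5→B 1, #6→B 3
  response time 16, fixed 11 → total 27.
Compare {A, B, C}: response time 14 + fixed 14 = 28.
Compare {A, C}: response time 21 + fixed 8 = 29.
Compare {A, D}: response time 18 + fixed 12 = 30.
All other subsets cost ≥ 28. Minimum total cost: 27.

27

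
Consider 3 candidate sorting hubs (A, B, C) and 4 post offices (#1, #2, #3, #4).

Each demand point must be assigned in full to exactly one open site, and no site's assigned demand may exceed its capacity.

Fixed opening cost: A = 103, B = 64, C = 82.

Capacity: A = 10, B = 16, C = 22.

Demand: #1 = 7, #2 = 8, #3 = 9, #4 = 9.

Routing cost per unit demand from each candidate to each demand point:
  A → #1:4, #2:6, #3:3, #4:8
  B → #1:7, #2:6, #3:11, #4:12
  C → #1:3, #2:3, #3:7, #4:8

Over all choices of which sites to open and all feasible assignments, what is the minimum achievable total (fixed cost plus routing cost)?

Open {B, C}; cheapest assignment that respects the capacities:
  B (cap 16, load 15): #1, #2 — cost 7×7 + 8×6 = 97
  C (cap 22, load 18): #3, #4 — cost 9×7 + 9×8 = 135
  Shipping 232, fixed 146 → total 378.
  Any other capacity-feasible assignment to {B, C} ships for at least 232.
Compare {A, B, C}: its best feasible assignment gives total 417.
Every other set of open sites that can feasibly serve all demand totals ≥ 417 even under its best assignment. Minimum: 378.

378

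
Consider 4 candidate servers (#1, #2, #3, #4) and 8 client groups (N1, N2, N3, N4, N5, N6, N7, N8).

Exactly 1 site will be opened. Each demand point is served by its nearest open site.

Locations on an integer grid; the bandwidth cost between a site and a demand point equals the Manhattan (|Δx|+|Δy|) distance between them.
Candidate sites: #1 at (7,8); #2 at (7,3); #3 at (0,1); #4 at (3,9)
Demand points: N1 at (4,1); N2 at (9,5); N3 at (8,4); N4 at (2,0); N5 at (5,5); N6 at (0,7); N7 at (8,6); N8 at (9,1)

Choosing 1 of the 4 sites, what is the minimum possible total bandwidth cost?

42

Open {#2}.
  N1→#2 5, N2→#2 4, N3→#2 2, N4→#2 8, N5→#2 4, N6→#2 11, N7→#2 4, N8→#2 4  ⇒ total 42.
Compare {#1}: total 58.
Compare {#3}: total 68.
No size-1 selection does better; minimum is 42.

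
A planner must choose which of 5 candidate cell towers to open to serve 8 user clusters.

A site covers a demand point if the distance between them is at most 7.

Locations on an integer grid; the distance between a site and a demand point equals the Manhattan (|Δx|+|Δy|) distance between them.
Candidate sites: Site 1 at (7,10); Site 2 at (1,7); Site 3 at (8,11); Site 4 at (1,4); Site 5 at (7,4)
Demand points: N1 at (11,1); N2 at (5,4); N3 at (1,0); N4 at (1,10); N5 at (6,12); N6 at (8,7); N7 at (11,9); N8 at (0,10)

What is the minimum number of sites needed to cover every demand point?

Coverage sets (demand points within 7 of each site):
  Site 1: {N4, N5, N6, N7, N8}
  Site 2: {N2, N3, N4, N6, N8}
  Site 3: {N5, N6, N7}
  Site 4: {N2, N3, N4, N8}
  Site 5: {N1, N2, N6}
No 2 sites suffice: every size-2 union leaves at least one demand point uncovered.
But {Site 1, Site 2, Site 5} covers everything, so the minimum is 3.

3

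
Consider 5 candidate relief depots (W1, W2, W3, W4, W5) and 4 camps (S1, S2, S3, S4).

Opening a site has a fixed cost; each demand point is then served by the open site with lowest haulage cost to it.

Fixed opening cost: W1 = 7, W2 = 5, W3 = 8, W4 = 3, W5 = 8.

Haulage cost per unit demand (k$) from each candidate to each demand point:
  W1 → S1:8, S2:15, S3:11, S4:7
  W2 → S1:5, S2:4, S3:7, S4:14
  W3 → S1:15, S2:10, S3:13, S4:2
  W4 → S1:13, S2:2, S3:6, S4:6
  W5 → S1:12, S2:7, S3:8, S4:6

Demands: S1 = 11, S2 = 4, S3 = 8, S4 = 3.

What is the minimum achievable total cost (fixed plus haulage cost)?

Open {W2, W3, W4}: assign each demand point to its cheapest open site.
  S1→W2 11×5=55, S2→W4 4×2=8, S3→W4 8×6=48, S4→W3 3×2=6
  haulage cost 117, fixed 16 → total 133.
Compare {W2, W4}: haulage cost 129 + fixed 8 = 137.
Compare {W1, W2, W3, W4}: haulage cost 117 + fixed 23 = 140.
Compare {W2, W3, W4, W5}: haulage cost 117 + fixed 24 = 141.
All other subsets cost ≥ 137. Minimum total cost: 133.

133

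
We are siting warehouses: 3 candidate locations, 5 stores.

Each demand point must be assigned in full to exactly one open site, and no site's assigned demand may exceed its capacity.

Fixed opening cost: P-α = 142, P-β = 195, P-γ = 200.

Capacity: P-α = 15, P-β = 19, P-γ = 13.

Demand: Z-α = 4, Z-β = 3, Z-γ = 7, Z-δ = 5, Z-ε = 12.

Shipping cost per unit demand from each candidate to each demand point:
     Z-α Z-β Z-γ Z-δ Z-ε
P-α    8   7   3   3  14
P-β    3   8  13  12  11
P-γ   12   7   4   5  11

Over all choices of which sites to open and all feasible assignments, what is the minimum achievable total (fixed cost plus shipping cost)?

Open {P-α, P-β}; cheapest assignment that respects the capacities:
  P-α (cap 15, load 15): Z-β, Z-γ, Z-δ — cost 3×7 + 7×3 + 5×3 = 57
  P-β (cap 19, load 16): Z-α, Z-ε — cost 4×3 + 12×11 = 144
  Shipping 201, fixed 337 → total 538.
  Any other capacity-feasible assignment to {P-α, P-β} ships for at least 201.
Compare {P-β, P-γ}: its best feasible assignment gives total 616.
Compare {P-α, P-β, P-γ}: its best feasible assignment gives total 738.
Every other set of open sites that can feasibly serve all demand totals ≥ 616 even under its best assignment. Minimum: 538.

538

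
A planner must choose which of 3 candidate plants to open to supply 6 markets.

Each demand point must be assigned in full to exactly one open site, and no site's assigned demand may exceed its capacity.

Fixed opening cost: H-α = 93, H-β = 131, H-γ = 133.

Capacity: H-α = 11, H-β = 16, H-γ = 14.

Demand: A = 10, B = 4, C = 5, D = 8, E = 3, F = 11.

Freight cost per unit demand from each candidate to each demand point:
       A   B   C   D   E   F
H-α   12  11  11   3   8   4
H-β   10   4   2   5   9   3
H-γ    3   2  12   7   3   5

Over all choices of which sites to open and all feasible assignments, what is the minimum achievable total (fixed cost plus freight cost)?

486

Open {H-α, H-β, H-γ}; cheapest assignment that respects the capacities:
  H-α (cap 11, load 11): D, E — cost 8×3 + 3×8 = 48
  H-β (cap 16, load 16): C, F — cost 5×2 + 11×3 = 43
  H-γ (cap 14, load 14): A, B — cost 10×3 + 4×2 = 38
  Shipping 129, fixed 357 → total 486.
  Any other capacity-feasible assignment to {H-α, H-β, H-γ} ships for at least 129.
Total demand is 41 and no other set of sites has combined capacity ≥ 41, so {H-α, H-β, H-γ} is the only feasible choice of open sites. Minimum: 486.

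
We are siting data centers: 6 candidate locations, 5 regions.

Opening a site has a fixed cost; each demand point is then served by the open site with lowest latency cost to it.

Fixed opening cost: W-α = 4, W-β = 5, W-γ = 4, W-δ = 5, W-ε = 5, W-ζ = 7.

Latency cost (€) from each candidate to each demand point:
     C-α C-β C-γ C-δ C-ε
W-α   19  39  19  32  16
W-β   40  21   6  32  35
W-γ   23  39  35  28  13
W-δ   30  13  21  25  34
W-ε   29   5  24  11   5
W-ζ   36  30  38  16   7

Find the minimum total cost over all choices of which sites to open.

Open {W-α, W-β, W-ε}: assign each demand point to its cheapest open site.
  C-α→W-α 19, C-β→W-ε 5, C-γ→W-β 6, C-δ→W-ε 11, C-ε→W-ε 5
  latency cost 46, fixed 14 → total 60.
Compare {W-β, W-γ, W-ε}: latency cost 50 + fixed 14 = 64.
Compare {W-α, W-β, W-γ, W-ε}: latency cost 46 + fixed 18 = 64.
Compare {W-α, W-β, W-δ, W-ε}: latency cost 46 + fixed 19 = 65.
All other subsets cost ≥ 64. Minimum total cost: 60.

60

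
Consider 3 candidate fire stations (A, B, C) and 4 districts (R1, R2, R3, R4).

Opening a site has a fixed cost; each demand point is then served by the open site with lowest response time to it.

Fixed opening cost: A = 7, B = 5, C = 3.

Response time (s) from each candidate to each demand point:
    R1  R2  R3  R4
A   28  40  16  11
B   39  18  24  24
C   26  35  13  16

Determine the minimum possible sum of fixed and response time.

Open {B, C}: assign each demand point to its cheapest open site.
  R1→C 26, R2→B 18, R3→C 13, R4→C 16
  response time 73, fixed 8 → total 81.
Compare {A, B, C}: response time 68 + fixed 15 = 83.
Compare {A, B}: response time 73 + fixed 12 = 85.
Compare {C}: response time 90 + fixed 3 = 93.
All other subsets cost ≥ 83. Minimum total cost: 81.

81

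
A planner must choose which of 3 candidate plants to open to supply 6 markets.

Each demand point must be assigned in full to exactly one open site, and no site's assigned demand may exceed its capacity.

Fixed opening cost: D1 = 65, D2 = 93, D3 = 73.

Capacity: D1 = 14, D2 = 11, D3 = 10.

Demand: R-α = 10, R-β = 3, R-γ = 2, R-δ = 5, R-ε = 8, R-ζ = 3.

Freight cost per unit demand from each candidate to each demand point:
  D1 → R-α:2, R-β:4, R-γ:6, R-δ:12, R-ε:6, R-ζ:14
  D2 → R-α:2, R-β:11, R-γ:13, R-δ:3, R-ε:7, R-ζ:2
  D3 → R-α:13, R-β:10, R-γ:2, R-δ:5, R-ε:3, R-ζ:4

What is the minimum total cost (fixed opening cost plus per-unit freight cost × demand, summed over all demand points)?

Open {D1, D2, D3}; cheapest assignment that respects the capacities:
  D1 (cap 14, load 13): R-α, R-β — cost 10×2 + 3×4 = 32
  D2 (cap 11, load 8): R-δ, R-ζ — cost 5×3 + 3×2 = 21
  D3 (cap 10, load 10): R-γ, R-ε — cost 2×2 + 8×3 = 28
  Shipping 81, fixed 231 → total 312.
  Any other capacity-feasible assignment to {D1, D2, D3} ships for at least 81.
Total demand is 31 and no other set of sites has combined capacity ≥ 31, so {D1, D2, D3} is the only feasible choice of open sites. Minimum: 312.

312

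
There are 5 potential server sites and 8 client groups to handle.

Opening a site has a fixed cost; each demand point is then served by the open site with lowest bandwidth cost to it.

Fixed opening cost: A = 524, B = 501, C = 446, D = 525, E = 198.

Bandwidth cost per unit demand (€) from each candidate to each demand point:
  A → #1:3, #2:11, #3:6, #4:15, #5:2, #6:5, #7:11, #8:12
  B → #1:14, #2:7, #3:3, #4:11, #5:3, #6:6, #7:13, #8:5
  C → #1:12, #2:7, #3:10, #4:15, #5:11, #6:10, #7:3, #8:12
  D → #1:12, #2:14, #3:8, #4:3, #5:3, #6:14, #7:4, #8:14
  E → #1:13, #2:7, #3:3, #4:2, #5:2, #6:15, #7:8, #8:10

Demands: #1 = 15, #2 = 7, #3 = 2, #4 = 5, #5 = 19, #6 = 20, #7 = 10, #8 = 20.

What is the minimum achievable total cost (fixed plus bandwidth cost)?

1076

Open {E}: assign each demand point to its cheapest open site.
  #1→E 15×13=195, #2→E 7×7=49, #3→E 2×3=6, #4→E 5×2=10, #5→E 19×2=38, #6→E 20×15=300, #7→E 10×8=80, #8→E 20×10=200
  bandwidth cost 878, fixed 198 → total 1076.
Compare {A}: bandwidth cost 697 + fixed 524 = 1221.
Compare {B}: bandwidth cost 727 + fixed 501 = 1228.
Compare {A, E}: bandwidth cost 528 + fixed 722 = 1250.
All other subsets cost ≥ 1221. Minimum total cost: 1076.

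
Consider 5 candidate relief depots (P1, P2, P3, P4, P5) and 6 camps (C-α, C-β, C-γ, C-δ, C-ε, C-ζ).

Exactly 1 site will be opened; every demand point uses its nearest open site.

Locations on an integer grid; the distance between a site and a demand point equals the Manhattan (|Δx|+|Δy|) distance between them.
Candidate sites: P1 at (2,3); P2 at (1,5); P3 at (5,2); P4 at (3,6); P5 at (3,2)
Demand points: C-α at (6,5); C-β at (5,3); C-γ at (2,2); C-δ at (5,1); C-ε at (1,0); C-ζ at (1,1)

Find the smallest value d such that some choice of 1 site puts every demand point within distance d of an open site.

Open {P1}.
  Farthest demand point is C-α at distance 6 (to P1); all others are ≤ 6.
With {P3} the worst case is 6.
With {P5} the worst case is 6.
No size-1 selection achieves below 6.

6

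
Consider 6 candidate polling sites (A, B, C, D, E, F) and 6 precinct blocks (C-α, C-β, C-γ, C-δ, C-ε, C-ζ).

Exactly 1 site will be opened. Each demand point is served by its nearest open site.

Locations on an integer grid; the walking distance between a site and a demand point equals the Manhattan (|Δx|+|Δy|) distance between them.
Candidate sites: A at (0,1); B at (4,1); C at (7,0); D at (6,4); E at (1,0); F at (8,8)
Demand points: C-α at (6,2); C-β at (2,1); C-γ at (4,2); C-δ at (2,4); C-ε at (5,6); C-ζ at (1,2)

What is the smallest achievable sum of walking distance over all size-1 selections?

21

Open {B}.
  C-α→B 3, C-β→B 2, C-γ→B 1, C-δ→B 5, C-ε→B 6, C-ζ→B 4  ⇒ total 21.
Compare {D}: total 27.
Compare {A}: total 31.
No size-1 selection does better; minimum is 21.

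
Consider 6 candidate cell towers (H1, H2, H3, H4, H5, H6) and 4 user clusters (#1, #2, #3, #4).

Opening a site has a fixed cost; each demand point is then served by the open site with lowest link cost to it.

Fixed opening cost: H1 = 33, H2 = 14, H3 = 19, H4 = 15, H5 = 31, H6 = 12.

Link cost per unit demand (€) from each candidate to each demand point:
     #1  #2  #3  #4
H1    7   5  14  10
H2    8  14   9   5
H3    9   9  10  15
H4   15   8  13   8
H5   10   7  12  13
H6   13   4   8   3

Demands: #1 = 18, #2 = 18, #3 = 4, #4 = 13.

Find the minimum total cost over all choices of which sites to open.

313

Open {H2, H6}: assign each demand point to its cheapest open site.
  #1→H2 18×8=144, #2→H6 18×4=72, #3→H6 4×8=32, #4→H6 13×3=39
  link cost 287, fixed 26 → total 313.
Compare {H1, H6}: link cost 269 + fixed 45 = 314.
Compare {H1, H2, H6}: link cost 269 + fixed 59 = 328.
Compare {H2, H4, H6}: link cost 287 + fixed 41 = 328.
All other subsets cost ≥ 314. Minimum total cost: 313.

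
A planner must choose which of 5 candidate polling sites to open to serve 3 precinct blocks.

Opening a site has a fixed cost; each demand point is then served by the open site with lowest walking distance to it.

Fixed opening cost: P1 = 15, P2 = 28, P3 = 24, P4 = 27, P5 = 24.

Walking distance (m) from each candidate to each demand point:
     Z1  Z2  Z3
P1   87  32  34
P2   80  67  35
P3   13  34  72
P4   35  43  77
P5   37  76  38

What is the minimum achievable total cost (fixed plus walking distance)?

118

Open {P1, P3}: assign each demand point to its cheapest open site.
  Z1→P3 13, Z2→P1 32, Z3→P1 34
  walking distance 79, fixed 39 → total 118.
Compare {P3, P5}: walking distance 85 + fixed 48 = 133.
Compare {P2, P3}: walking distance 82 + fixed 52 = 134.
Compare {P1, P5}: walking distance 103 + fixed 39 = 142.
All other subsets cost ≥ 133. Minimum total cost: 118.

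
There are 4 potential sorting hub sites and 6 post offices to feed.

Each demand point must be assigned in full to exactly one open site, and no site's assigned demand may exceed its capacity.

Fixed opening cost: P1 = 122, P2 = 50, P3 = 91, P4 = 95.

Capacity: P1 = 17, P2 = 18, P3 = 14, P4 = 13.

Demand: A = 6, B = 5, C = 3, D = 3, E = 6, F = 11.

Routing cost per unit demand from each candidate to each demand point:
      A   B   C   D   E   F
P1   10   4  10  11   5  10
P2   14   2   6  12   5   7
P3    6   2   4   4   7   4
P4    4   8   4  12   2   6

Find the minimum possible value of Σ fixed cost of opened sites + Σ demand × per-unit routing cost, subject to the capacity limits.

356

Open {P2, P3, P4}; cheapest assignment that respects the capacities:
  P2 (cap 18, load 8): B, C — cost 5×2 + 3×6 = 28
  P3 (cap 14, load 14): D, F — cost 3×4 + 11×4 = 56
  P4 (cap 13, load 12): A, E — cost 6×4 + 6×2 = 36
  Shipping 120, fixed 236 → total 356.
  Any other capacity-feasible assignment to {P2, P3, P4} ships for at least 120.
Compare {P1, P2}: its best feasible assignment gives total 413.
Compare {P1, P2, P3}: its best feasible assignment gives total 437.
Every other set of open sites that can feasibly serve all demand totals ≥ 413 even under its best assignment. Minimum: 356.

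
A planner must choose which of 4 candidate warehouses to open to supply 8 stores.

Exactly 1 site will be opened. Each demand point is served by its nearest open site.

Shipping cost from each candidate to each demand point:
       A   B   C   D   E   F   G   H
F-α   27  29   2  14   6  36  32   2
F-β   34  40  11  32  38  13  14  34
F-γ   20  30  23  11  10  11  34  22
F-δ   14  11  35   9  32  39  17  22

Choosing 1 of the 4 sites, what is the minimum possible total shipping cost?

Open {F-α}.
  A→F-α 27, B→F-α 29, C→F-α 2, D→F-α 14, E→F-α 6, F→F-α 36, G→F-α 32, H→F-α 2  ⇒ total 148.
Compare {F-γ}: total 161.
Compare {F-δ}: total 179.
No size-1 selection does better; minimum is 148.

148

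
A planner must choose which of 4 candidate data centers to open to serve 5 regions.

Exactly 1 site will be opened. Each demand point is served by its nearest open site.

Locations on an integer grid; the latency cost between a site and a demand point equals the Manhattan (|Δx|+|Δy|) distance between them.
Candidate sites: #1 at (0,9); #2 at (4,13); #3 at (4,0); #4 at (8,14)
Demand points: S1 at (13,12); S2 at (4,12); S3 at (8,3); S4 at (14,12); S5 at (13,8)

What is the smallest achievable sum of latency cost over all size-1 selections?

43

Open {#4}.
  S1→#4 7, S2→#4 6, S3→#4 11, S4→#4 8, S5→#4 11  ⇒ total 43.
Compare {#2}: total 50.
Compare {#1}: total 68.
No size-1 selection does better; minimum is 43.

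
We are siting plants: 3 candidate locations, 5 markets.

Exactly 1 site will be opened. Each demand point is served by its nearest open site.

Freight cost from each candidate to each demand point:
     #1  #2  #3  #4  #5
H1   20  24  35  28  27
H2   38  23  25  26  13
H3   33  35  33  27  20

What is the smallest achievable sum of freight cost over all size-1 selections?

Open {H2}.
  #1→H2 38, #2→H2 23, #3→H2 25, #4→H2 26, #5→H2 13  ⇒ total 125.
Compare {H1}: total 134.
Compare {H3}: total 148.

125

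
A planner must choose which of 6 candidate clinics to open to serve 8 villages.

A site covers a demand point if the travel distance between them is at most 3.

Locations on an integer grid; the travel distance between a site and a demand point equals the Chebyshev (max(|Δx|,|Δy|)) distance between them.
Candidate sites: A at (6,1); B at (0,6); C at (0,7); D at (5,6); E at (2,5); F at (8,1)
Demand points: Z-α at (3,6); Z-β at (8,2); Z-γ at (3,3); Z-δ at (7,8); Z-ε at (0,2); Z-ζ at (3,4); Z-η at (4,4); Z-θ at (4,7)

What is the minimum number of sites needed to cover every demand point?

Coverage sets (demand points within 3 of each site):
  A: {Z-β, Z-γ, Z-ζ, Z-η}
  B: {Z-α, Z-γ, Z-ζ}
  C: {Z-α, Z-ζ}
  D: {Z-α, Z-γ, Z-δ, Z-ζ, Z-η, Z-θ}
  E: {Z-α, Z-γ, Z-ε, Z-ζ, Z-η, Z-θ}
  F: {Z-β}
No 2 sites suffice: every size-2 union leaves at least one demand point uncovered.
But {A, D, E} covers everything, so the minimum is 3.

3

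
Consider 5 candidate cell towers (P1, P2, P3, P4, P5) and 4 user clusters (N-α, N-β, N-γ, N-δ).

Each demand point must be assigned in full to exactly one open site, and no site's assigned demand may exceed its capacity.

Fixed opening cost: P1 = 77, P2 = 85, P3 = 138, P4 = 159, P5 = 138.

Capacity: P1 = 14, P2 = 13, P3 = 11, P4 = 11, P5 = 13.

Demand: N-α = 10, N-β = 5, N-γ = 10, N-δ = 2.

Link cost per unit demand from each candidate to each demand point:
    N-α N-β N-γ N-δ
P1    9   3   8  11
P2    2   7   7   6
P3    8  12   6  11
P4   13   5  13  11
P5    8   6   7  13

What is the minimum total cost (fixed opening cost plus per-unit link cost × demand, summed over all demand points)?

Open {P1, P2, P3}; cheapest assignment that respects the capacities:
  P1 (cap 14, load 5): N-β — cost 5×3 = 15
  P2 (cap 13, load 12): N-α, N-δ — cost 10×2 + 2×6 = 32
  P3 (cap 11, load 10): N-γ — cost 10×6 = 60
  Shipping 107, fixed 300 → total 407.
  Any other capacity-feasible assignment to {P1, P2, P3} ships for at least 107.
Compare {P1, P2, P5}: its best feasible assignment gives total 417.
Compare {P1, P2, P4}: its best feasible assignment gives total 458.
Every other set of open sites that can feasibly serve all demand totals ≥ 417 even under its best assignment. Minimum: 407.

407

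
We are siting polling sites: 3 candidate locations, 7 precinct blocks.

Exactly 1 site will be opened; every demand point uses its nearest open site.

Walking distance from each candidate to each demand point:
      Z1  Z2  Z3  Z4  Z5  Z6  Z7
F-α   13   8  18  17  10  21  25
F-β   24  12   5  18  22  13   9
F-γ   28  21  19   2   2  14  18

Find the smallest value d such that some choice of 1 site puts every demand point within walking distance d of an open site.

24

Open {F-β}.
  Farthest demand point is Z1 at walking distance 24 (to F-β); all others are ≤ 24.
With {F-α} the worst case is 25.
With {F-γ} the worst case is 28.
No size-1 selection achieves below 24.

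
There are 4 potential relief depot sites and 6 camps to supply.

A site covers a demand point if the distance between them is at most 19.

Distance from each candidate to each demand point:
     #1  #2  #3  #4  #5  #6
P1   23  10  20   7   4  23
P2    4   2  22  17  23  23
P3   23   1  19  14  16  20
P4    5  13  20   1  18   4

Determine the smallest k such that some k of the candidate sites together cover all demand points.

2

Coverage sets (demand points within 19 of each site):
  P1: {#2, #4, #5}
  P2: {#1, #2, #4}
  P3: {#2, #3, #4, #5}
  P4: {#1, #2, #4, #5, #6}
No single site covers all 6 demand points.
But {P3, P4} covers everything, so the minimum is 2.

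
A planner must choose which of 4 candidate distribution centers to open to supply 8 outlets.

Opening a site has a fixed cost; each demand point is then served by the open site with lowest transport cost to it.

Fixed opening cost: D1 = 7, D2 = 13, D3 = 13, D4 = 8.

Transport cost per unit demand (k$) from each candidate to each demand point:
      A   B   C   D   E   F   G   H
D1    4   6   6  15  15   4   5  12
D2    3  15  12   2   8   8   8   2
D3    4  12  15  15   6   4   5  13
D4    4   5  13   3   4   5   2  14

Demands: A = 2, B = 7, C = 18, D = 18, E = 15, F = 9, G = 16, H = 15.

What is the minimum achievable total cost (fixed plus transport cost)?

Open {D1, D2, D4}: assign each demand point to its cheapest open site.
  A→D2 2×3=6, B→D4 7×5=35, C→D1 18×6=108, D→D2 18×2=36, E→D4 15×4=60, F→D1 9×4=36, G→D4 16×2=32, H→D2 15×2=30
  transport cost 343, fixed 28 → total 371.
Compare {D1, D2, D3, D4}: transport cost 343 + fixed 41 = 384.
Compare {D1, D2, D3}: transport cost 428 + fixed 33 = 461.
Compare {D1, D2}: transport cost 458 + fixed 20 = 478.
All other subsets cost ≥ 384. Minimum total cost: 371.

371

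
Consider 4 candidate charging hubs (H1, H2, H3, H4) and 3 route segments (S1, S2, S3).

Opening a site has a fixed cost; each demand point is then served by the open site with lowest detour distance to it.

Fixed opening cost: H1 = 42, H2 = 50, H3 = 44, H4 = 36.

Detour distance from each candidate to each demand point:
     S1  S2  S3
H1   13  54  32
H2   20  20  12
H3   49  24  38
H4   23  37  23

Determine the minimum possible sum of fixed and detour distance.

Open {H2}: assign each demand point to its cheapest open site.
  S1→H2 20, S2→H2 20, S3→H2 12
  detour distance 52, fixed 50 → total 102.
Compare {H4}: detour distance 83 + fixed 36 = 119.
Compare {H1, H2}: detour distance 45 + fixed 92 = 137.
Compare {H2, H4}: detour distance 52 + fixed 86 = 138.
All other subsets cost ≥ 119. Minimum total cost: 102.

102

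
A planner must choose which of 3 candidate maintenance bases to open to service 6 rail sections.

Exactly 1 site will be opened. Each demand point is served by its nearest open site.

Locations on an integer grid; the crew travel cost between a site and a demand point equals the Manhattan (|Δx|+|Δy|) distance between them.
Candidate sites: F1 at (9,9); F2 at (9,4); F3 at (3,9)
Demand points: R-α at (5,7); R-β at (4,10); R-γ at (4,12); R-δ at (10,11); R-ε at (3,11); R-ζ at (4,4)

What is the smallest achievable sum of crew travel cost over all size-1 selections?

Open {F3}.
  R-α→F3 4, R-β→F3 2, R-γ→F3 4, R-δ→F3 9, R-ε→F3 2, R-ζ→F3 6  ⇒ total 27.
Compare {F1}: total 41.
Compare {F2}: total 57.

27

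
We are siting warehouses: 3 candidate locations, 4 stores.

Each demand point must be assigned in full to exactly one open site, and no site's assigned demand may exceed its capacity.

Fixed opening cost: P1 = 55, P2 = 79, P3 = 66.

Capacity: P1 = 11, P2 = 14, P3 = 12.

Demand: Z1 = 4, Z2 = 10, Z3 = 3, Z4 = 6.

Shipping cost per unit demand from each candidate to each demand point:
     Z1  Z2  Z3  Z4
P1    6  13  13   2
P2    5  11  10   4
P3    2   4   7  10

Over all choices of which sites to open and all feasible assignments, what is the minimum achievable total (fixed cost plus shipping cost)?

259

Open {P2, P3}; cheapest assignment that respects the capacities:
  P2 (cap 14, load 13): Z1, Z3, Z4 — cost 4×5 + 3×10 + 6×4 = 74
  P3 (cap 12, load 10): Z2 — cost 10×4 = 40
  Shipping 114, fixed 145 → total 259.
  Any other capacity-feasible assignment to {P2, P3} ships for at least 114.
Compare {P1, P2, P3}: its best feasible assignment gives total 302.
Compare {P1, P2}: its best feasible assignment gives total 310.
Every other set of open sites that can feasibly serve all demand totals ≥ 302 even under its best assignment. Minimum: 259.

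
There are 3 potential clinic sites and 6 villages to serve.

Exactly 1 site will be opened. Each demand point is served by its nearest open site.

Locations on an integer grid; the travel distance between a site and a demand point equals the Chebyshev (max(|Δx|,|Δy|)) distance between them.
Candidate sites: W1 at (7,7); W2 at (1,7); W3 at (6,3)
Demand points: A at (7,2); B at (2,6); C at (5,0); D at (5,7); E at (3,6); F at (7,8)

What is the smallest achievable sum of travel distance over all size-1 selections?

20

Open {W3}.
  A→W3 1, B→W3 4, C→W3 3, D→W3 4, E→W3 3, F→W3 5  ⇒ total 20.
Compare {W1}: total 24.
Compare {W2}: total 26.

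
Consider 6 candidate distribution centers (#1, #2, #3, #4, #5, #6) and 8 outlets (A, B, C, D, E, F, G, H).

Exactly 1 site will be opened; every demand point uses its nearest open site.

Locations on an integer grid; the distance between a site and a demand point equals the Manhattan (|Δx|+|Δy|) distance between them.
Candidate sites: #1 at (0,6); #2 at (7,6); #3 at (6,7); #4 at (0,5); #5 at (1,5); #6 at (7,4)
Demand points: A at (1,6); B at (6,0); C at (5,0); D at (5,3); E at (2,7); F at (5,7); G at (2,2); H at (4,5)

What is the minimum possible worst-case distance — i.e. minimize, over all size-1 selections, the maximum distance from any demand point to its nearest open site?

Open {#6}.
  Farthest demand point is A at distance 8 (to #6); all others are ≤ 8.
With {#2} the worst case is 9.
With {#3} the worst case is 9.
No size-1 selection achieves below 8.

8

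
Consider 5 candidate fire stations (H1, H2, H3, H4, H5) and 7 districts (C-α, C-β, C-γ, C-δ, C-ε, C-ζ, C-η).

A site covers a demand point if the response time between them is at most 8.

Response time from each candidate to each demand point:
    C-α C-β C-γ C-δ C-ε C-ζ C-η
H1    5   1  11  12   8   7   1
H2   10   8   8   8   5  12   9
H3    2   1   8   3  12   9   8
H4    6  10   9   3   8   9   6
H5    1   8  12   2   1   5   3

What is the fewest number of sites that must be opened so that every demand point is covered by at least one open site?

Coverage sets (demand points within 8 of each site):
  H1: {C-α, C-β, C-ε, C-ζ, C-η}
  H2: {C-β, C-γ, C-δ, C-ε}
  H3: {C-α, C-β, C-γ, C-δ, C-η}
  H4: {C-α, C-δ, C-ε, C-η}
  H5: {C-α, C-β, C-δ, C-ε, C-ζ, C-η}
No single site covers all 7 demand points.
But {H1, H2} covers everything, so the minimum is 2.

2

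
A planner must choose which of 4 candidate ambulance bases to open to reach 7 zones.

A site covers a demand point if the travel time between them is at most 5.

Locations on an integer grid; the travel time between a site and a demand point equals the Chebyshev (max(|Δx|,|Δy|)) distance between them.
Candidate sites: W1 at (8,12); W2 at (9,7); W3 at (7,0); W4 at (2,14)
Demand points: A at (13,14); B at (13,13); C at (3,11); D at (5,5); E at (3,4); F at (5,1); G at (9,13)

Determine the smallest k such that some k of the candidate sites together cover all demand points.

2

Coverage sets (demand points within 5 of each site):
  W1: {A, B, C, G}
  W2: {D}
  W3: {D, E, F}
  W4: {C}
No single site covers all 7 demand points.
But {W1, W3} covers everything, so the minimum is 2.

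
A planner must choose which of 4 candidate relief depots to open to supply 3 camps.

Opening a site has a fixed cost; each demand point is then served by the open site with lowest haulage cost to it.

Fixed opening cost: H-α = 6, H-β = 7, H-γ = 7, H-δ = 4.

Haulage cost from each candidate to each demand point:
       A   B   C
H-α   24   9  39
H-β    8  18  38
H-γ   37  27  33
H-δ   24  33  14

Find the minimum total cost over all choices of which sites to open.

Open {H-α, H-β, H-δ}: assign each demand point to its cheapest open site.
  A→H-β 8, B→H-α 9, C→H-δ 14
  haulage cost 31, fixed 17 → total 48.
Compare {H-β, H-δ}: haulage cost 40 + fixed 11 = 51.
Compare {H-α, H-β, H-γ, H-δ}: haulage cost 31 + fixed 24 = 55.
Compare {H-α, H-δ}: haulage cost 47 + fixed 10 = 57.
All other subsets cost ≥ 51. Minimum total cost: 48.

48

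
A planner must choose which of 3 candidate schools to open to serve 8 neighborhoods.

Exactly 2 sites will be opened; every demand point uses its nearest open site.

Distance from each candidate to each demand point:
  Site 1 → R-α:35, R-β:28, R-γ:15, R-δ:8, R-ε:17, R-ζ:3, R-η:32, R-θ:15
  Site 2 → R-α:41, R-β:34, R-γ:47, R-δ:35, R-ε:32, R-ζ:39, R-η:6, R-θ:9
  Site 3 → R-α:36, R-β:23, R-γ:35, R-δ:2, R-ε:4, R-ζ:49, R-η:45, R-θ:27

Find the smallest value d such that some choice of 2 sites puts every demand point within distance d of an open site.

35

Open {Site 1, Site 2}.
  Farthest demand point is R-α at distance 35 (to Site 1); all others are ≤ 35.
With {Site 1, Site 3} the worst case is 35.
With {Site 2, Site 3} the worst case is 39.
No size-2 selection achieves below 35.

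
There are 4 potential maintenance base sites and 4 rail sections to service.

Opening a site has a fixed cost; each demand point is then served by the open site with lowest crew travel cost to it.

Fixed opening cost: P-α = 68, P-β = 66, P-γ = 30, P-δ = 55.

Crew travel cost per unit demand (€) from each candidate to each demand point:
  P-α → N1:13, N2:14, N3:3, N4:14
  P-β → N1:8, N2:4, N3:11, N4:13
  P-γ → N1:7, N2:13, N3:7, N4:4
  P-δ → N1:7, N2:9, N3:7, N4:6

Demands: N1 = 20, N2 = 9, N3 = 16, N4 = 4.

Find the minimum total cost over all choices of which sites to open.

Open {P-β, P-γ}: assign each demand point to its cheapest open site.
  N1→P-γ 20×7=140, N2→P-β 9×4=36, N3→P-γ 16×7=112, N4→P-γ 4×4=16
  crew travel cost 304, fixed 96 → total 400.
Compare {P-α, P-β, P-γ}: crew travel cost 240 + fixed 164 = 404.
Compare {P-δ}: crew travel cost 357 + fixed 55 = 412.
Compare {P-γ}: crew travel cost 385 + fixed 30 = 415.
All other subsets cost ≥ 404. Minimum total cost: 400.

400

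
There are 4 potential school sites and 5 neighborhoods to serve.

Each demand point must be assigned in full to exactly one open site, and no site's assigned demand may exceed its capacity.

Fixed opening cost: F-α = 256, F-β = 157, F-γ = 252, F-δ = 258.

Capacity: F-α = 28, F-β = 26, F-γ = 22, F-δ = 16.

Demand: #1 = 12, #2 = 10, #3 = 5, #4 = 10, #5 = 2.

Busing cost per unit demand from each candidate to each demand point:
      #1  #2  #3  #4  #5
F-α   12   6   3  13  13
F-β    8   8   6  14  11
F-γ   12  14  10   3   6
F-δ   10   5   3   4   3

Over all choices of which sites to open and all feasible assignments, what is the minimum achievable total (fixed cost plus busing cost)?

Open {F-β, F-δ}; cheapest assignment that respects the capacities:
  F-β (cap 26, load 24): #1, #2, #5 — cost 12×8 + 10×8 + 2×11 = 198
  F-δ (cap 16, load 15): #3, #4 — cost 5×3 + 10×4 = 55
  Shipping 253, fixed 415 → total 668.
  Any other capacity-feasible assignment to {F-β, F-δ} ships for at least 253.
Compare {F-β, F-γ}: its best feasible assignment gives total 677.
Compare {F-α, F-β}: its best feasible assignment gives total 736.
Every other set of open sites that can feasibly serve all demand totals ≥ 677 even under its best assignment. Minimum: 668.

668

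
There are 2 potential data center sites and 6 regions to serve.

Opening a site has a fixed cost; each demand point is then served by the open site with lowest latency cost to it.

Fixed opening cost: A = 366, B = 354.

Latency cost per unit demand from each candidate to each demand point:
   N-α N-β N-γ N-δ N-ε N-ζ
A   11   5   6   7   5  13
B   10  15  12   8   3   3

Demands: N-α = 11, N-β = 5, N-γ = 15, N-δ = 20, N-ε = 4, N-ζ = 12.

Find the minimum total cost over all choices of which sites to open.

Open {A}: assign each demand point to its cheapest open site.
  N-α→A 11×11=121, N-β→A 5×5=25, N-γ→A 15×6=90, N-δ→A 20×7=140, N-ε→A 4×5=20, N-ζ→A 12×13=156
  latency cost 552, fixed 366 → total 918.
Compare {B}: latency cost 573 + fixed 354 = 927.
Compare {A, B}: latency cost 413 + fixed 720 = 1133.

918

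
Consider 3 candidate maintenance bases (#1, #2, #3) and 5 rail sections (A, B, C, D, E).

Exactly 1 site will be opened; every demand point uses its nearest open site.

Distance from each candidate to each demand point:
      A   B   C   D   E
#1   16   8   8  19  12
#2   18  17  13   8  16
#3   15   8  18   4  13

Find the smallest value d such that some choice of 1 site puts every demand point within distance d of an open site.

Open {#2}.
  Farthest demand point is A at distance 18 (to #2); all others are ≤ 18.
With {#3} the worst case is 18.
With {#1} the worst case is 19.
No size-1 selection achieves below 18.

18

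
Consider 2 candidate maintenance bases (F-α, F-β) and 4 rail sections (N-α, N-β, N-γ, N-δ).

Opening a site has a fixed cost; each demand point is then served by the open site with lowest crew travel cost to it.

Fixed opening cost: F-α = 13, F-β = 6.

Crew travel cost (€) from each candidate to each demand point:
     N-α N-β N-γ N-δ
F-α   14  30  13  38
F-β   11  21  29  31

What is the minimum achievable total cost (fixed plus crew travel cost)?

Open {F-α, F-β}: assign each demand point to its cheapest open site.
  N-α→F-β 11, N-β→F-β 21, N-γ→F-α 13, N-δ→F-β 31
  crew travel cost 76, fixed 19 → total 95.
Compare {F-β}: crew travel cost 92 + fixed 6 = 98.
Compare {F-α}: crew travel cost 95 + fixed 13 = 108.

95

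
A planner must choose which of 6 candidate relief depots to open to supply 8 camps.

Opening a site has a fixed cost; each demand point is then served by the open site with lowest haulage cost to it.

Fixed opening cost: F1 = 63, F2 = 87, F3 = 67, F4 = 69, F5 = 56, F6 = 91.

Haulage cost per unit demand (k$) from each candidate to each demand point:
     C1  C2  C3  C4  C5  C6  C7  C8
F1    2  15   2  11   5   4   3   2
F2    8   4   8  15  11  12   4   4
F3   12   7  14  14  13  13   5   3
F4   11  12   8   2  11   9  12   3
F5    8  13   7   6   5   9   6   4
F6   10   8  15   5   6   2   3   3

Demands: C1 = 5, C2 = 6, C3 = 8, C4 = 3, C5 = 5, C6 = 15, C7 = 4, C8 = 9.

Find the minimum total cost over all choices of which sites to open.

Open {F1}: assign each demand point to its cheapest open site.
  C1→F1 5×2=10, C2→F1 6×15=90, C3→F1 8×2=16, C4→F1 3×11=33, C5→F1 5×5=25, C6→F1 15×4=60, C7→F1 4×3=12, C8→F1 9×2=18
  haulage cost 264, fixed 63 → total 327.
Compare {F1, F6}: haulage cost 174 + fixed 154 = 328.
Compare {F1, F3}: haulage cost 216 + fixed 130 = 346.
Compare {F1, F2}: haulage cost 198 + fixed 150 = 348.
All other subsets cost ≥ 328. Minimum total cost: 327.

327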